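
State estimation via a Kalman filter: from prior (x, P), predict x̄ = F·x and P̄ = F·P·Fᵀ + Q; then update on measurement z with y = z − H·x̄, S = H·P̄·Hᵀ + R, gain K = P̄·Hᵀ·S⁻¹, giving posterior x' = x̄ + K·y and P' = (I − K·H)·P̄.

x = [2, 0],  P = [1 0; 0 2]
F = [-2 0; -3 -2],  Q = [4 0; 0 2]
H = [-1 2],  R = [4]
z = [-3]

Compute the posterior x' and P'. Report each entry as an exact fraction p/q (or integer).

x' = [-59/16, -7/2]
P' = [31/4 4; 4 3]

x̄ = F·x = [-4, -6]
P̄ = F·P·Fᵀ + Q = [8 6; 6 19]
y = z − H·x̄ = [5]
S = H·P̄·Hᵀ + R = [64]
K = P̄·Hᵀ·S⁻¹ = [1/16; 1/2]
x' = x̄ + K·y = [-59/16, -7/2]
P' = (I − K·H)·P̄ = [31/4 4; 4 3]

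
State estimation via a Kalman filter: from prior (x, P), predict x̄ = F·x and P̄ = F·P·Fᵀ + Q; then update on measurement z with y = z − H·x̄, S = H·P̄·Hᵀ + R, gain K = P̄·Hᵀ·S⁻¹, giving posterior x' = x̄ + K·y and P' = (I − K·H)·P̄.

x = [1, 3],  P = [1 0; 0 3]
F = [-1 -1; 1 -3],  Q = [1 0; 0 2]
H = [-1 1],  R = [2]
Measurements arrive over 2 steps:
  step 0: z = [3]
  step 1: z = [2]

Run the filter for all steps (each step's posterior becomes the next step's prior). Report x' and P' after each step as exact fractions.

step 0: x̄ = F·x = [-4, -8]
step 0: P̄ = F·P·Fᵀ + Q = [5 8; 8 30]
step 0: y = z − H·x̄ = [7]
step 0: S = H·P̄·Hᵀ + R = [21]
step 0: K = P̄·Hᵀ·S⁻¹ = [1/7; 22/21]
step 0: x' = x̄ + K·y = [-3, -2/3]
step 0: P' = (I − K·H)·P̄ = [32/7 34/7; 34/7 146/21]
step 1: x̄ = F·x = [11/3, -1]
step 1: P̄ = F·P·Fᵀ + Q = [467/21 26; 26 40]
step 1: y = z − H·x̄ = [20/3]
step 1: S = H·P̄·Hᵀ + R = [257/21]
step 1: K = P̄·Hᵀ·S⁻¹ = [79/257; 294/257]
step 1: x' = x̄ + K·y = [1469/257, 1703/257]
step 1: P' = (I − K·H)·P̄ = [5418/257 5576/257; 5576/257 6164/257]

step 0: x' = [-3, -2/3], P' = [32/7 34/7; 34/7 146/21]
step 1: x' = [1469/257, 1703/257], P' = [5418/257 5576/257; 5576/257 6164/257]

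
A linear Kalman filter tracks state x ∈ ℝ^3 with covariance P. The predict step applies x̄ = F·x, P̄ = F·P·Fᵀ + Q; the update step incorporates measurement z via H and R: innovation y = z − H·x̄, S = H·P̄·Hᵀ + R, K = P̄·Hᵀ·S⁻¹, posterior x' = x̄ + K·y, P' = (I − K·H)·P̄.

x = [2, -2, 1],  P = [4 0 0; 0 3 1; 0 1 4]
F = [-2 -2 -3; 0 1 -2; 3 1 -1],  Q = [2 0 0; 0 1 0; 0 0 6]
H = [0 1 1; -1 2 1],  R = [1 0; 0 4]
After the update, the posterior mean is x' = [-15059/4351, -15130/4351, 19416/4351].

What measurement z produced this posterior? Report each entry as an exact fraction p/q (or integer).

x̄ = F·x = [-3, -4, 3]
P̄ = F·P·Fᵀ + Q = [78 19 -19; 19 16 8; -19 8 47]
S = H·P̄·Hᵀ + R = [80 103; 103 187]
K = P̄·Hᵀ·S⁻¹ = [6077/4351 -4720/4351; 2325/4351 -792/4351; 1839/4351 895/4351]
x' − x̄ = [-2006/4351, 2274/4351, 6363/4351] = K·y
y = (KᵀK)⁻¹·Kᵀ·(x' − x̄) = [2, 3]
z = y + H·x̄ = [2, 3] + [-1, -2] = [1, 1]

z = [1, 1]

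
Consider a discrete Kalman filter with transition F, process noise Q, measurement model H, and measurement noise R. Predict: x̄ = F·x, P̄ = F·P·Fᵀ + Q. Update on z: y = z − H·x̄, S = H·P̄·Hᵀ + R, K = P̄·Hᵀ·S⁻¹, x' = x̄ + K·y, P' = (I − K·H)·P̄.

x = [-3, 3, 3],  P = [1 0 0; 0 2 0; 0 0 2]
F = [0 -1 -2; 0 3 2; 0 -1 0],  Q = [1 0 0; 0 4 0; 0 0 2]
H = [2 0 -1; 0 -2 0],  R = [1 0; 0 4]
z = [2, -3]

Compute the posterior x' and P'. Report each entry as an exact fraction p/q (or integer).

x' = [30/787, 1360/787, -1284/787]
P' = [541/787 -134/787 770/787; -134/787 746/787 -246/787; 770/787 -246/787 1672/787]

x̄ = F·x = [-9, 15, -3]
P̄ = F·P·Fᵀ + Q = [11 -14 2; -14 30 -6; 2 -6 4]
y = z − H·x̄ = [17, 27]
S = H·P̄·Hᵀ + R = [41 44; 44 124]
K = P̄·Hᵀ·S⁻¹ = [312/787 67/787; -22/787 -373/787; -132/787 123/787]
x' = x̄ + K·y = [30/787, 1360/787, -1284/787]
P' = (I − K·H)·P̄ = [541/787 -134/787 770/787; -134/787 746/787 -246/787; 770/787 -246/787 1672/787]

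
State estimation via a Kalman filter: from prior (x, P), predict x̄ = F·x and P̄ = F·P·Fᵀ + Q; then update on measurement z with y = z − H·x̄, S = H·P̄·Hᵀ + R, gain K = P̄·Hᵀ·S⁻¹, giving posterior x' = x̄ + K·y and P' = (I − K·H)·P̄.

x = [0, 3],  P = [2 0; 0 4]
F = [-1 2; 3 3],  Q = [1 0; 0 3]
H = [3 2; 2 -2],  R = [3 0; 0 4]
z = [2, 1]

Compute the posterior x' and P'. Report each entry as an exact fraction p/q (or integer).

x̄ = F·x = [6, 9]
P̄ = F·P·Fᵀ + Q = [19 18; 18 57]
y = z − H·x̄ = [-34, 7]
S = H·P̄·Hᵀ + R = [618 -150; -150 164]
K = P̄·Hᵀ·S⁻¹ = [1296/6571 2531/13142; 1321/6571 -1917/6571]
x' = x̄ + K·y = [8441/13142, 806/6571]
P' = (I − K·H)·P̄ = [1790/6571 -741/6571; -741/6571 3093/6571]

x' = [8441/13142, 806/6571]
P' = [1790/6571 -741/6571; -741/6571 3093/6571]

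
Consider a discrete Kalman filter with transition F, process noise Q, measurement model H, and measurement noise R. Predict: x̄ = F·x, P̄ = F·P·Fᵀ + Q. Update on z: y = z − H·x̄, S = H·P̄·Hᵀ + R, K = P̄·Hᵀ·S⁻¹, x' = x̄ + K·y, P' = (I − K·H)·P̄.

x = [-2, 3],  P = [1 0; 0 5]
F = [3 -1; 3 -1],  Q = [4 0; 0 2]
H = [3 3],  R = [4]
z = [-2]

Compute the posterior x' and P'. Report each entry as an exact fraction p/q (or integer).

x̄ = F·x = [-9, -9]
P̄ = F·P·Fᵀ + Q = [18 14; 14 16]
y = z − H·x̄ = [52]
S = H·P̄·Hᵀ + R = [562]
K = P̄·Hᵀ·S⁻¹ = [48/281; 45/281]
x' = x̄ + K·y = [-33/281, -189/281]
P' = (I − K·H)·P̄ = [450/281 -386/281; -386/281 446/281]

x' = [-33/281, -189/281]
P' = [450/281 -386/281; -386/281 446/281]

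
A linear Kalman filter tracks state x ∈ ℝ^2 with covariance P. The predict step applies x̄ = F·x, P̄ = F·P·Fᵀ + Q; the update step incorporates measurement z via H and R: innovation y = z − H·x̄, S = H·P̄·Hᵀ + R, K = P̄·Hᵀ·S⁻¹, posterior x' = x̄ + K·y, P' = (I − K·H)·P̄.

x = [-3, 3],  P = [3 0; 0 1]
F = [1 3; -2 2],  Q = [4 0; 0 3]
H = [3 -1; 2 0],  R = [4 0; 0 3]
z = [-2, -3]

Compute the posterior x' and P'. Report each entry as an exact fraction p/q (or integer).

x̄ = F·x = [6, 12]
P̄ = F·P·Fᵀ + Q = [16 0; 0 19]
y = z − H·x̄ = [-8, -15]
S = H·P̄·Hᵀ + R = [167 96; 96 67]
K = P̄·Hᵀ·S⁻¹ = [144/1973 736/1973; -1273/1973 1824/1973]
x' = x̄ + K·y = [-354/1973, 6500/1973]
P' = (I − K·H)·P̄ = [1104/1973 2736/1973; 2736/1973 13300/1973]

x' = [-354/1973, 6500/1973]
P' = [1104/1973 2736/1973; 2736/1973 13300/1973]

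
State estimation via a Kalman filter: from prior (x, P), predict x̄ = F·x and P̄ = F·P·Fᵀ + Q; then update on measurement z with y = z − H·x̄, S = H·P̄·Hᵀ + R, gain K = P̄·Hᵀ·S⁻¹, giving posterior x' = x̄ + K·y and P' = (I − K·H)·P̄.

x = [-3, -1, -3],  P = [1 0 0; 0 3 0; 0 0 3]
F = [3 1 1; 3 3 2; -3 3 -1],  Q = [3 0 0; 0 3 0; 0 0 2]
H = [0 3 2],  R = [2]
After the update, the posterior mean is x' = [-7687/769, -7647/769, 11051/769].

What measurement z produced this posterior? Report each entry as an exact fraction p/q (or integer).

x̄ = F·x = [-13, -18, 9]
P̄ = F·P·Fᵀ + Q = [18 24 -3; 24 51 12; -3 12 41]
S = H·P̄·Hᵀ + R = [769]
K = P̄·Hᵀ·S⁻¹ = [66/769; 177/769; 118/769]
x' − x̄ = [2310/769, 6195/769, 4130/769] = K·y
y = (KᵀK)⁻¹·Kᵀ·(x' − x̄) = [35]
z = y + H·x̄ = [35] + [-36] = [-1]

z = [-1]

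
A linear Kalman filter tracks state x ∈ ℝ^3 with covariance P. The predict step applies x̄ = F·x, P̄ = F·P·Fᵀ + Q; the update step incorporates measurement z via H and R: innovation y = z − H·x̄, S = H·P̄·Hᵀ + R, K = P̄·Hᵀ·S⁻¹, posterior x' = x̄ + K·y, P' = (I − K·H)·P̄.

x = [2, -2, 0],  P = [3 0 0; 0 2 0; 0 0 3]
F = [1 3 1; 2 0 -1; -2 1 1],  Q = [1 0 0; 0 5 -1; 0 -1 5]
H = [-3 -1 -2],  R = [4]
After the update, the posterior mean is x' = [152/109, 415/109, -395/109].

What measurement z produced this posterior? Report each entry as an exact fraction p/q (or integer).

z = [-1]

x̄ = F·x = [-4, 4, -6]
P̄ = F·P·Fᵀ + Q = [25 3 3; 3 20 -16; 3 -16 22]
S = H·P̄·Hᵀ + R = [327]
K = P̄·Hᵀ·S⁻¹ = [-28/109; 1/109; -37/327]
x' − x̄ = [588/109, -21/109, 259/109] = K·y
y = (KᵀK)⁻¹·Kᵀ·(x' − x̄) = [-21]
z = y + H·x̄ = [-21] + [20] = [-1]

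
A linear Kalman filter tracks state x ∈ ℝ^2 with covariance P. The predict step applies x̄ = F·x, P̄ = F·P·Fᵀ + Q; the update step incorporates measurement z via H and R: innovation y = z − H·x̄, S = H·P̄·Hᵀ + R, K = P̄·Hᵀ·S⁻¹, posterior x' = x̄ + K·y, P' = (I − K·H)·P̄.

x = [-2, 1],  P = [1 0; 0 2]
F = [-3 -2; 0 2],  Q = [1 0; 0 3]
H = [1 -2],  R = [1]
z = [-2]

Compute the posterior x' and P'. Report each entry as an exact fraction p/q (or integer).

x̄ = F·x = [4, 2]
P̄ = F·P·Fᵀ + Q = [18 -8; -8 11]
y = z − H·x̄ = [-2]
S = H·P̄·Hᵀ + R = [95]
K = P̄·Hᵀ·S⁻¹ = [34/95; -6/19]
x' = x̄ + K·y = [312/95, 50/19]
P' = (I − K·H)·P̄ = [554/95 52/19; 52/19 29/19]

x' = [312/95, 50/19]
P' = [554/95 52/19; 52/19 29/19]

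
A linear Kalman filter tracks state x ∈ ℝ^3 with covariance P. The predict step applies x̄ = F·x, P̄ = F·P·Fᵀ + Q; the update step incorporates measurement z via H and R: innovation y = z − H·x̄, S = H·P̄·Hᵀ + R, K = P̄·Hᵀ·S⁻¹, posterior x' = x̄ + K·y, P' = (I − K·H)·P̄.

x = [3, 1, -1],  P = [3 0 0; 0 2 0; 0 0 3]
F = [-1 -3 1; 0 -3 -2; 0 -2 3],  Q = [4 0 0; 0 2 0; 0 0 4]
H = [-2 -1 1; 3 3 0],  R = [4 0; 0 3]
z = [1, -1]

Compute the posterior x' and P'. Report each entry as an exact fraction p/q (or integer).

x̄ = F·x = [-7, -1, -5]
P̄ = F·P·Fᵀ + Q = [28 12 21; 12 32 -6; 21 -6 39]
y = z − H·x̄ = [-9, 23]
S = H·P̄·Hᵀ + R = [163 -327; -327 759]
K = P̄·Hᵀ·S⁻¹ = [1189/5596 1397/5596; -649/2798 207/2798; 1416/1399 693/1399]
x' = x̄ + K·y = [-8871/2798, 3902/1399, -3800/1399]
P' = (I − K·H)·P̄ = [44931/5596 -21767/2798 12771/1399; -21767/2798 10987/1399 -12078/1399; 12771/1399 -12078/1399 19128/1399]

x' = [-8871/2798, 3902/1399, -3800/1399]
P' = [44931/5596 -21767/2798 12771/1399; -21767/2798 10987/1399 -12078/1399; 12771/1399 -12078/1399 19128/1399]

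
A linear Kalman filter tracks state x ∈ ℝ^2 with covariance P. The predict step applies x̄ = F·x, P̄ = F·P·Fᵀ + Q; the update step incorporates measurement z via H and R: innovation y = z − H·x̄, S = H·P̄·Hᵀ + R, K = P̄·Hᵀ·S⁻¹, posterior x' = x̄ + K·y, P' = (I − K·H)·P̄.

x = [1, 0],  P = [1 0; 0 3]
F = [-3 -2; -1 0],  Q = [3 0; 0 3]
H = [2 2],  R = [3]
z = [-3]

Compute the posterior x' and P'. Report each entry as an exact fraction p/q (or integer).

x̄ = F·x = [-3, -1]
P̄ = F·P·Fᵀ + Q = [24 3; 3 4]
y = z − H·x̄ = [5]
S = H·P̄·Hᵀ + R = [139]
K = P̄·Hᵀ·S⁻¹ = [54/139; 14/139]
x' = x̄ + K·y = [-147/139, -69/139]
P' = (I − K·H)·P̄ = [420/139 -339/139; -339/139 360/139]

x' = [-147/139, -69/139]
P' = [420/139 -339/139; -339/139 360/139]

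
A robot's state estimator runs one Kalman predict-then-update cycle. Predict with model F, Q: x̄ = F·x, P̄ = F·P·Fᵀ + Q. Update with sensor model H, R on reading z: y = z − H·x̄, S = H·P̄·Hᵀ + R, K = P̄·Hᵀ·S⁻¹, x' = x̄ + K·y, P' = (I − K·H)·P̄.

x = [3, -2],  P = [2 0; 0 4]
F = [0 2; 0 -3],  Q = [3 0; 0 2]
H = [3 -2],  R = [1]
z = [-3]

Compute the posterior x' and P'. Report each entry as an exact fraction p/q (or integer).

x' = [-27/68, 47/51]
P' = [67/68 71/51; 71/51 338/153]

x̄ = F·x = [-4, 6]
P̄ = F·P·Fᵀ + Q = [19 -24; -24 38]
y = z − H·x̄ = [21]
S = H·P̄·Hᵀ + R = [612]
K = P̄·Hᵀ·S⁻¹ = [35/204; -37/153]
x' = x̄ + K·y = [-27/68, 47/51]
P' = (I − K·H)·P̄ = [67/68 71/51; 71/51 338/153]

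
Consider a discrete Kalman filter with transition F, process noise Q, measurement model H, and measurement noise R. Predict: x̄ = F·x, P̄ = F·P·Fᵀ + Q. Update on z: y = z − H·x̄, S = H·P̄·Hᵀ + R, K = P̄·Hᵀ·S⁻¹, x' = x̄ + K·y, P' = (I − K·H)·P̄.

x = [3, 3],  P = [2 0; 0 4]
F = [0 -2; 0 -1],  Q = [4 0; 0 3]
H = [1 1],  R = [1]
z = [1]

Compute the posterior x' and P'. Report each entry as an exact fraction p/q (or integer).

x' = [4/11, 9/22]
P' = [24/11 -17/11; -17/11 83/44]

x̄ = F·x = [-6, -3]
P̄ = F·P·Fᵀ + Q = [20 8; 8 7]
y = z − H·x̄ = [10]
S = H·P̄·Hᵀ + R = [44]
K = P̄·Hᵀ·S⁻¹ = [7/11; 15/44]
x' = x̄ + K·y = [4/11, 9/22]
P' = (I − K·H)·P̄ = [24/11 -17/11; -17/11 83/44]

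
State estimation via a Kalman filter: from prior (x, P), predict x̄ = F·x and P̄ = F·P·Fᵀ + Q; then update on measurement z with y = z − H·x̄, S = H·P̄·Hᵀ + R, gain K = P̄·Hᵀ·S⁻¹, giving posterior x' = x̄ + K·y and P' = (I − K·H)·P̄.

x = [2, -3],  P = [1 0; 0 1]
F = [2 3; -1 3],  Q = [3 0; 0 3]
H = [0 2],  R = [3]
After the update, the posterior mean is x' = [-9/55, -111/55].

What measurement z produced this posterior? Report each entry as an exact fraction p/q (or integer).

z = [-3]

x̄ = F·x = [-5, -11]
P̄ = F·P·Fᵀ + Q = [16 7; 7 13]
S = H·P̄·Hᵀ + R = [55]
K = P̄·Hᵀ·S⁻¹ = [14/55; 26/55]
x' − x̄ = [266/55, 494/55] = K·y
y = (KᵀK)⁻¹·Kᵀ·(x' − x̄) = [19]
z = y + H·x̄ = [19] + [-22] = [-3]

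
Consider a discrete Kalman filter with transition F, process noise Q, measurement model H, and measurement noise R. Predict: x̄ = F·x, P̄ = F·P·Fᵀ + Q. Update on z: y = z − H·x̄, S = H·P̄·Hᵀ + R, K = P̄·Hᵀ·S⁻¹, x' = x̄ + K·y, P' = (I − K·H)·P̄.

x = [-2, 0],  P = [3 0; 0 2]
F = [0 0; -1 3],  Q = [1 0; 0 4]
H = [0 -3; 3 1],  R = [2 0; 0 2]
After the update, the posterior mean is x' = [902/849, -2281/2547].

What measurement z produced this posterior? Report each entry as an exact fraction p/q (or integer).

x̄ = F·x = [0, 2]
P̄ = F·P·Fᵀ + Q = [1 0; 0 25]
S = H·P̄·Hᵀ + R = [227 -75; -75 36]
K = P̄·Hᵀ·S⁻¹ = [25/283 227/849; -275/849 50/2547]
x' − x̄ = [902/849, -7375/2547] = K·y
y = (KᵀK)⁻¹·Kᵀ·(x' − x̄) = [9, 1]
z = y + H·x̄ = [9, 1] + [-6, 2] = [3, 3]

z = [3, 3]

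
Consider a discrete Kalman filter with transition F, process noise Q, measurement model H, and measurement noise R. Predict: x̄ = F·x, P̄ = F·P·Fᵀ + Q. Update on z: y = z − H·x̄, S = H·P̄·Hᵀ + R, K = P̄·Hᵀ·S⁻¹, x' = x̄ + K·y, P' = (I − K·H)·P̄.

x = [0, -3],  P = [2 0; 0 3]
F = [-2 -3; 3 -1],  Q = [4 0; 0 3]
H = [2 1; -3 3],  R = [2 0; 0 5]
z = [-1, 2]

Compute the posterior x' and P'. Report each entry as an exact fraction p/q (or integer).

x̄ = F·x = [9, 3]
P̄ = F·P·Fᵀ + Q = [39 -3; -3 24]
y = z − H·x̄ = [-22, 20]
S = H·P̄·Hᵀ + R = [170 -171; -171 626]
K = P̄·Hᵀ·S⁻¹ = [25404/77179 -8595/77179; 25119/77179 16848/77179]
x' = x̄ + K·y = [-36177/77179, 15879/77179]
P' = (I − K·H)·P̄ = [21711/77179 7386/77179; 7386/77179 35466/77179]

x' = [-36177/77179, 15879/77179]
P' = [21711/77179 7386/77179; 7386/77179 35466/77179]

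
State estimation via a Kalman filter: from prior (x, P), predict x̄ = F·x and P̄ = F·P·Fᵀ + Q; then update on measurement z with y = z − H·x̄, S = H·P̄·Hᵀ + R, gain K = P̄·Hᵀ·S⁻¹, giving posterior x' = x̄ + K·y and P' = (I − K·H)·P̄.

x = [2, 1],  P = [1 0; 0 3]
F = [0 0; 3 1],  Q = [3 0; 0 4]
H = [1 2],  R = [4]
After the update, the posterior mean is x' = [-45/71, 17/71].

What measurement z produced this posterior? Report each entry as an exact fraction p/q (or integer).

x̄ = F·x = [0, 7]
P̄ = F·P·Fᵀ + Q = [3 0; 0 16]
S = H·P̄·Hᵀ + R = [71]
K = P̄·Hᵀ·S⁻¹ = [3/71; 32/71]
x' − x̄ = [-45/71, -480/71] = K·y
y = (KᵀK)⁻¹·Kᵀ·(x' − x̄) = [-15]
z = y + H·x̄ = [-15] + [14] = [-1]

z = [-1]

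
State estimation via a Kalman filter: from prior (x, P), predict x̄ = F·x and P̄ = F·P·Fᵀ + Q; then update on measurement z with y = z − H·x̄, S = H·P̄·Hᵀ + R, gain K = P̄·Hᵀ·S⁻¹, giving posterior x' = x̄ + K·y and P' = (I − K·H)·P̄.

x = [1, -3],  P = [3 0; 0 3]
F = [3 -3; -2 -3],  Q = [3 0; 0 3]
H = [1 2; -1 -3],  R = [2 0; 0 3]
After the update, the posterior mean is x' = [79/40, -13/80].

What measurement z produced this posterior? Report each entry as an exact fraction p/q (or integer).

z = [1, -2]

x̄ = F·x = [12, 7]
P̄ = F·P·Fᵀ + Q = [57 9; 9 42]
S = H·P̄·Hᵀ + R = [263 -354; -354 492]
K = P̄·Hᵀ·S⁻¹ = [597/340 743/680; -339/680 -861/1360]
x' − x̄ = [-401/40, -573/80] = K·y
y = (KᵀK)⁻¹·Kᵀ·(x' − x̄) = [-25, 31]
z = y + H·x̄ = [-25, 31] + [26, -33] = [1, -2]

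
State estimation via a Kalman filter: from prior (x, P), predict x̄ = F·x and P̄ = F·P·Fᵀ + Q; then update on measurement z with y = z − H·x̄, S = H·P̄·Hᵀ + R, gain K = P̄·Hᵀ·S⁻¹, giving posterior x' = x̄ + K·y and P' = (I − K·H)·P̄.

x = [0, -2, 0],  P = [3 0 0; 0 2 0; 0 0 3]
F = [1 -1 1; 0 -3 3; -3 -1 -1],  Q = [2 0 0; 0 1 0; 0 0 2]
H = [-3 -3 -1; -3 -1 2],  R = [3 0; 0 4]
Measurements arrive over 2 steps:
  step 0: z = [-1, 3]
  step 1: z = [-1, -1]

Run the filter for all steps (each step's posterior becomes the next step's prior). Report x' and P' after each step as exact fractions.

step 0: x' = [1173/216809, -26332/216809, 316931/216809], P' = [220365/216809 -264105/216809 153255/216809; -264105/216809 385417/216809 -207051/216809; 153255/216809 -207051/216809 270573/216809]
step 1: x' = [-1491521040/6253614271, 4733573523/6253614271, -2541225878/6253614271], P' = [5348080245/6253614271 -6292185165/6253614271 3610760289/6253614271; -6292185165/6253614271 9374129729/6253614271 -4936732041/6253614271; 3610760289/6253614271 -4936732041/6253614271 6554610741/6253614271]

step 0: x̄ = F·x = [2, 6, 2]
step 0: P̄ = F·P·Fᵀ + Q = [10 15 -10; 15 46 -3; -10 -3 34]
step 0: y = z − H·x̄ = [25, 11]
step 0: S = H·P̄·Hᵀ + R = [733 385; 385 498]
step 0: K = P̄·Hᵀ·S⁻¹ = [-7345/216809 -22620/216809; -52295/216809 -1801/216809; -36395/216809 72108/216809]
step 0: x' = x̄ + K·y = [1173/216809, -26332/216809, 316931/216809]
step 0: P' = (I − K·H)·P̄ = [220365/216809 -264105/216809 153255/216809; -264105/216809 385417/216809 -207051/216809; 153255/216809 -207051/216809 270573/216809]
step 1: x̄ = F·x = [344436/216809, 1029789/216809, -294118/216809]
step 1: P̄ = F·P·Fᵀ + Q = [2558795/216809 4462356/216809 -1687481/216809; 4462356/216809 9847637/216809 -3411708/216809; -1687481/216809 -3411708/216809 1993691/216809]
step 1: y = z − H·x̄ = [190092/11411, 2434524/216809]
step 1: S = H·P̄·Hᵀ + R = [8633120/11411 6539681/11411; 6539681/11411 102389532/216809]
step 1: K = P̄·Hᵀ·S⁻¹ = [-259481843/6253614271 -632633748/6253614271; -1436367217/6253614271 -92759579/6253614271; -858898495/6253614271 1803418164/6253614271]
step 1: x' = x̄ + K·y = [-1491521040/6253614271, 4733573523/6253614271, -2541225878/6253614271]
step 1: P' = (I − K·H)·P̄ = [5348080245/6253614271 -6292185165/6253614271 3610760289/6253614271; -6292185165/6253614271 9374129729/6253614271 -4936732041/6253614271; 3610760289/6253614271 -4936732041/6253614271 6554610741/6253614271]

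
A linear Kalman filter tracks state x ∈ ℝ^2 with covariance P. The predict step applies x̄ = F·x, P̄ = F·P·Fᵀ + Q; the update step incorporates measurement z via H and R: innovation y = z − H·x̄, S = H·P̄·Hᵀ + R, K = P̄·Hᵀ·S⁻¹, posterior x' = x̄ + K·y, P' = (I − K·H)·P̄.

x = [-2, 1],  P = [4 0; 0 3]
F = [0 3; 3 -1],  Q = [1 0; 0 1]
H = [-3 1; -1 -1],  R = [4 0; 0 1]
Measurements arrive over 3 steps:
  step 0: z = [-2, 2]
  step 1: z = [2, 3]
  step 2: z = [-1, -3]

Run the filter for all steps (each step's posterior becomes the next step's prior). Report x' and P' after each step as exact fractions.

step 0: x̄ = F·x = [3, -7]
step 0: P̄ = F·P·Fᵀ + Q = [28 -9; -9 40]
step 0: y = z − H·x̄ = [14, -2]
step 0: S = H·P̄·Hᵀ + R = [350 26; 26 51]
step 0: K = P̄·Hᵀ·S⁻¹ = [-4249/17174 -2116/8587; 4223/17174 -6296/8587]
step 0: x' = x̄ + K·y = [250/8587, -17956/8587]
step 0: P' = (I − K·H)·P̄ = [5307/17174 -1075/17174; -1075/17174 13667/17174]
step 1: x̄ = F·x = [-53868/8587, 18706/8587]
step 1: P̄ = F·P·Fᵀ + Q = [140177/17174 -25338/8587; -25338/8587 42527/8587]
step 1: y = z − H·x̄ = [-163136/8587, -9401/8587]
step 1: S = H·P̄·Hᵀ + R = [1719399/17174 234125/17174; 234125/17174 141053/17174]
step 1: K = P̄·Hᵀ·S⁻¹ = [-2649979/10930003 -2536776/10930003; 345122/1561429 -953404/1561429]
step 1: x' = x̄ + K·y = [-15444532/10930003, -2111422/1561429]
step 1: P' = (I − K·H)·P̄ = [3284173/10930003 -106771/1561429; -106771/1561429 1060175/1561429]
step 2: x̄ = F·x = [-6334266/1561429, -31553642/10930003]
step 2: P̄ = F·P·Fᵀ + Q = [11103004/1561429 -4141464/1561429; -4141464/1561429 52393167/10930003]
step 2: y = z − H·x̄ = [-112395947/10930003, -108683513/10930003]
step 2: S = H·P̄·Hᵀ + R = [969543919/10930003 122789421/10930003; 122789421/10930003 83063702/10930003]
step 2: K = P̄·Hᵀ·S⁻¹ = [-1444812228/5988714299 -1377582016/5988714299; 1322022807/5988714299 -3641588364/5988714299]
step 2: x' = x̄ + K·y = [4260998462/5988714299, 5327067515/5988714299]
step 2: P' = (I − K·H)·P̄ = [1789207732/5988714299 -411625716/5988714299; -411625716/5988714299 4053214080/5988714299]

step 0: x' = [250/8587, -17956/8587], P' = [5307/17174 -1075/17174; -1075/17174 13667/17174]
step 1: x' = [-15444532/10930003, -2111422/1561429], P' = [3284173/10930003 -106771/1561429; -106771/1561429 1060175/1561429]
step 2: x' = [4260998462/5988714299, 5327067515/5988714299], P' = [1789207732/5988714299 -411625716/5988714299; -411625716/5988714299 4053214080/5988714299]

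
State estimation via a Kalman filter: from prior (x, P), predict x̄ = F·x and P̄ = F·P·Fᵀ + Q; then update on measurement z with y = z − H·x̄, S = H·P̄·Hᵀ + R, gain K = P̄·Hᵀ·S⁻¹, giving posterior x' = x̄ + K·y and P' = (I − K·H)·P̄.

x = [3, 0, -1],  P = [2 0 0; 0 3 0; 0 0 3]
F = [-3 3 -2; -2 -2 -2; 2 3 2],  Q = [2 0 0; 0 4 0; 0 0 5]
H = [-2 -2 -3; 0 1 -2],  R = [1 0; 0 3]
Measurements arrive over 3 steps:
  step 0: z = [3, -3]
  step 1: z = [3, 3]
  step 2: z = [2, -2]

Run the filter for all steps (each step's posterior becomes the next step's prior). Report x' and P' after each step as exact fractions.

step 0: x̄ = F·x = [-7, -4, 4]
step 0: P̄ = F·P·Fᵀ + Q = [59 6 3; 6 36 -38; 3 -38 52]
step 0: y = z − H·x̄ = [-7, 9]
step 0: S = H·P̄·Hᵀ + R = [477 202; 202 399]
step 0: K = P̄·Hᵀ·S⁻¹ = [-55461/149519 28078/149519; -10654/149519 47364/149519; -5630/149519 -50362/149519]
step 0: x' = x̄ + K·y = [-405704/149519, -97222/149519, 184228/149519]
step 0: P' = (I − K·H)·P̄ = [1112542/149519 -583792/149519 -334013/149519; -583792/149519 397536/149519 127722/149519; -334013/149519 127722/149519 139404/149519]
step 1: x̄ = F·x = [556990/149519, 637396/149519, -734618/149519]
step 1: P̄ = F·P·Fᵀ + Q = [19414792/149519 1252078/149519 1436462/149519; 1252078/149519 875340/149519 -160196/149519; 1436462/149519 -160196/149519 1188259/149519]
step 1: y = z − H·x̄ = [633475/149519, -1658075/149519]
step 1: S = H·P̄·Hᵀ + R = [117336194/149519 8460370/149519; 8460370/149519 6717717/149519]
step 1: K = P̄·Hᵀ·S⁻¹ = [-979489719/2396529821 655347592/2396529821; -118615912/2396529821 575960836/2396529821; -131306467/4793059642 -822282347/2396529821]
step 1: x' = x̄ + K·y = [-2489680665/2396529821, 3326748064/2396529821, -5868388949/4793059642]
step 1: P' = (I − K·H)·P̄ = [19284324130/2396529821 -9897169822/2396529821 -5931606299/2396529821; -9897169822/2396529821 6429936948/2396529821 2351027220/2396529821; -5931606299/2396529821 2351027220/2396529821 4817874261/4793059642]
step 2: x̄ = F·x = [3331096448/342361403, 4194254151/2396529821, -123929441/342361403]
step 2: P̄ = F·P·Fᵀ + Q = [46373516062/342361403 3249136312/342361403 3076473098/342361403; 3249136312/342361403 14256920910/2396529821 -348341474/342361403; 3076473098/342361403 -348341474/342361403 2659795009/342361403]
step 2: y = z − H·x̄ = [57214399955/2396529821, -10722325967/2396529821]
step 2: S = H·P̄·Hᵀ + R = [1936564438652/2396529821 121412496616/2396529821; 121412496616/2396529821 105674331897/2396529821]
step 2: K = P̄·Hᵀ·S⁻¹ = [-16226179536855/39620654254214 5510822804192/19810327127107; -1954937113477/39620654254214 4709959132754/19810327127107; -2137055858401/79241308508428 -6823972332682/19810327127107]
step 2: x' = x̄ + K·y = [-4653973842379/3601877659474, -1770548480047/3601877659474, 3856437298735/7203755318948]
step 2: P' = (I − K·H)·P̄ = [159514859775269/19810327127107 -81747979189499/19810327127107 -98280447602075/39620654254214; -81747979189499/19810327127107 53048069438037/19810327127107 38918192039775/39620654254214; -98280447602075/39620654254214 38918192039775/39620654254214 79862026035867/79241308508428]

step 0: x' = [-405704/149519, -97222/149519, 184228/149519], P' = [1112542/149519 -583792/149519 -334013/149519; -583792/149519 397536/149519 127722/149519; -334013/149519 127722/149519 139404/149519]
step 1: x' = [-2489680665/2396529821, 3326748064/2396529821, -5868388949/4793059642], P' = [19284324130/2396529821 -9897169822/2396529821 -5931606299/2396529821; -9897169822/2396529821 6429936948/2396529821 2351027220/2396529821; -5931606299/2396529821 2351027220/2396529821 4817874261/4793059642]
step 2: x' = [-4653973842379/3601877659474, -1770548480047/3601877659474, 3856437298735/7203755318948], P' = [159514859775269/19810327127107 -81747979189499/19810327127107 -98280447602075/39620654254214; -81747979189499/19810327127107 53048069438037/19810327127107 38918192039775/39620654254214; -98280447602075/39620654254214 38918192039775/39620654254214 79862026035867/79241308508428]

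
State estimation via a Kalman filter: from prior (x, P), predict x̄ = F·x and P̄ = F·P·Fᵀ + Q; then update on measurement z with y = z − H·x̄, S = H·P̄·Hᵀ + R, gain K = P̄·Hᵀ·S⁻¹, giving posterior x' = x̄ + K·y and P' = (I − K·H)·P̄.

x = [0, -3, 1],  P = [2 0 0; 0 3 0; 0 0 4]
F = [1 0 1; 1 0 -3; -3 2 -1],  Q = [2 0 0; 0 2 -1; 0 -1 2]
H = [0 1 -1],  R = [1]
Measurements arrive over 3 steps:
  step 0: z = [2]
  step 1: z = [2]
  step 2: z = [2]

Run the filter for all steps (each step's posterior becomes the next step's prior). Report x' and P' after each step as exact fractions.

step 0: x̄ = F·x = [1, -3, -7]
step 0: P̄ = F·P·Fᵀ + Q = [8 -10 -10; -10 40 5; -10 5 36]
step 0: y = z − H·x̄ = [-2]
step 0: S = H·P̄·Hᵀ + R = [67]
step 0: K = P̄·Hᵀ·S⁻¹ = [0; 35/67; -31/67]
step 0: x' = x̄ + K·y = [1, -271/67, -407/67]
step 0: P' = (I − K·H)·P̄ = [8 -10 -10; -10 1455/67 1420/67; -10 1420/67 1451/67]
step 1: x̄ = F·x = [-340/67, 1288/67, -336/67]
step 1: P̄ = F·P·Fᵀ + Q = [781/67 -2477/67 1121/67; -2477/67 17749/67 -12542/67; 1121/67 -12542/67 10569/67]
step 1: y = z − H·x̄ = [-1490/67]
step 1: S = H·P̄·Hᵀ + R = [53469/67]
step 1: K = P̄·Hᵀ·S⁻¹ = [-3598/53469; 10097/17823; -23111/53469]
step 1: x' = x̄ + K·y = [-191320/53469, 118082/17823, 245818/53469]
step 1: P' = (I − K·H)·P̄ = [430055/53469 -116695/17823 -346487/53469; -116695/17823 52200/5941 146503/17823; -346487/53469 146503/17823 462620/53469]
step 2: x̄ = F·x = [18166/17823, -928774/53469, 1036634/53469]
step 2: P̄ = F·P·Fᵀ + Q = [34071/5941 -88277/17823 -62663/17823; -88277/17823 6779495/53469 -6064894/53469; -62663/17823 -6064894/53469 6683315/53469]
step 2: y = z − H·x̄ = [690782/17823]
step 2: S = H·P̄·Hᵀ + R = [2849563/5941]
step 2: K = P̄·Hᵀ·S⁻¹ = [-8538/2849563; 4281463/8548689; -4249403/8548689]
step 2: x' = x̄ + K·y = [7720462/8548689, 52340944/25646067, 3121156/25646067]
step 2: P' = (I − K·H)·P̄ = [16329669/2849563 -36188477/8548689 -36162863/8548689; -36188477/8548689 166246876/25646067 153402487/25646067; -36162863/8548689 153402487/25646067 166150696/25646067]

step 0: x' = [1, -271/67, -407/67], P' = [8 -10 -10; -10 1455/67 1420/67; -10 1420/67 1451/67]
step 1: x' = [-191320/53469, 118082/17823, 245818/53469], P' = [430055/53469 -116695/17823 -346487/53469; -116695/17823 52200/5941 146503/17823; -346487/53469 146503/17823 462620/53469]
step 2: x' = [7720462/8548689, 52340944/25646067, 3121156/25646067], P' = [16329669/2849563 -36188477/8548689 -36162863/8548689; -36188477/8548689 166246876/25646067 153402487/25646067; -36162863/8548689 153402487/25646067 166150696/25646067]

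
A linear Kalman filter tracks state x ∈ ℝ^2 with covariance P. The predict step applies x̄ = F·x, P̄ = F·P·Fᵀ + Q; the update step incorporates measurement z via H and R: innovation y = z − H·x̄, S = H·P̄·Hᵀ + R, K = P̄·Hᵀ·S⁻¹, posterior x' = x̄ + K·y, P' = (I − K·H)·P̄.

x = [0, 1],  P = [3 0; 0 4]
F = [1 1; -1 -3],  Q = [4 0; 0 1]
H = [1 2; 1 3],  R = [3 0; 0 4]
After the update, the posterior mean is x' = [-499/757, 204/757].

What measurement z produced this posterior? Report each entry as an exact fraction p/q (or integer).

z = [-1, 1]

x̄ = F·x = [1, -3]
P̄ = F·P·Fᵀ + Q = [11 -15; -15 40]
S = H·P̄·Hᵀ + R = [114 176; 176 285]
K = P̄·Hᵀ·S⁻¹ = [569/1514 -266/757; 45/1514 265/757]
x' − x̄ = [-1256/757, 2475/757] = K·y
y = (KᵀK)⁻¹·Kᵀ·(x' − x̄) = [4, 9]
z = y + H·x̄ = [4, 9] + [-5, -8] = [-1, 1]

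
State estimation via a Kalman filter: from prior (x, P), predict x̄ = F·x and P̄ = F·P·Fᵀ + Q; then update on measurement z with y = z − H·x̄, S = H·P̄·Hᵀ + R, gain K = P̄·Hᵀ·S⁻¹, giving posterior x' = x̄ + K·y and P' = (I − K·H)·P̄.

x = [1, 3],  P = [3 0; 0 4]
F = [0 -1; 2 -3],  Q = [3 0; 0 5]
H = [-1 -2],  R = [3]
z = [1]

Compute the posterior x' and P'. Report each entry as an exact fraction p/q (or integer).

x̄ = F·x = [-3, -7]
P̄ = F·P·Fᵀ + Q = [7 12; 12 53]
y = z − H·x̄ = [-16]
S = H·P̄·Hᵀ + R = [270]
K = P̄·Hᵀ·S⁻¹ = [-31/270; -59/135]
x' = x̄ + K·y = [-157/135, -1/135]
P' = (I − K·H)·P̄ = [929/270 -209/135; -209/135 193/135]

x' = [-157/135, -1/135]
P' = [929/270 -209/135; -209/135 193/135]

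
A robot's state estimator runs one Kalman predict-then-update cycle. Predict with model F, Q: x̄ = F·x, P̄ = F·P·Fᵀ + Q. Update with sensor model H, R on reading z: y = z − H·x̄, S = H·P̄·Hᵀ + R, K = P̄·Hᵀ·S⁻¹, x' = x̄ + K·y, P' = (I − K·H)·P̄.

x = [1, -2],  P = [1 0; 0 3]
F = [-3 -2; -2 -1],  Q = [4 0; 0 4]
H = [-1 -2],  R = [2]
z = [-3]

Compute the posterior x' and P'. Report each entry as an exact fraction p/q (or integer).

x' = [31/17, 4/7]
P' = [82/17 -2; -2 9/7]

x̄ = F·x = [1, 0]
P̄ = F·P·Fᵀ + Q = [25 12; 12 11]
y = z − H·x̄ = [-2]
S = H·P̄·Hᵀ + R = [119]
K = P̄·Hᵀ·S⁻¹ = [-7/17; -2/7]
x' = x̄ + K·y = [31/17, 4/7]
P' = (I − K·H)·P̄ = [82/17 -2; -2 9/7]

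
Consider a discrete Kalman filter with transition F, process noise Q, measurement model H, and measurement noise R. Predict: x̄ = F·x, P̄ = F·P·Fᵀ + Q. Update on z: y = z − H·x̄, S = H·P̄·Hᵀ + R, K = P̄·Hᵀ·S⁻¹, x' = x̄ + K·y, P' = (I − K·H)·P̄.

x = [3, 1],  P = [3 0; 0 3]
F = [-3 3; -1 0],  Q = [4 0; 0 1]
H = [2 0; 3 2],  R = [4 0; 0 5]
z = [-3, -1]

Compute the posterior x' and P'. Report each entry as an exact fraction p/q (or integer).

x' = [-277/515, -1517/3090]
P' = [298/515 -287/515; -287/515 2134/1545]

x̄ = F·x = [-6, -3]
P̄ = F·P·Fᵀ + Q = [58 9; 9 4]
y = z − H·x̄ = [9, 23]
S = H·P̄·Hᵀ + R = [236 384; 384 651]
K = P̄·Hᵀ·S⁻¹ = [149/515 64/515; -287/1030 337/1545]
x' = x̄ + K·y = [-277/515, -1517/3090]
P' = (I − K·H)·P̄ = [298/515 -287/515; -287/515 2134/1545]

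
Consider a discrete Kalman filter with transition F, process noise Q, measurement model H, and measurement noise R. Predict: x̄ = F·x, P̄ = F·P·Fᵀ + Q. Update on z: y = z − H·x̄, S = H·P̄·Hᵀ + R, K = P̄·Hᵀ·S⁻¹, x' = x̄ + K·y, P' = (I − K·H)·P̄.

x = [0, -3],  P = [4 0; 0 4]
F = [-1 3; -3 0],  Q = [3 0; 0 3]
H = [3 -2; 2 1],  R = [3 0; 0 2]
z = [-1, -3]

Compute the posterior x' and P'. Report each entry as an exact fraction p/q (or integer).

x' = [-13246/12783, -4137/4261]
P' = [5707/25566 515/4261; 515/4261 2568/4261]

x̄ = F·x = [-9, 0]
P̄ = F·P·Fᵀ + Q = [43 12; 12 39]
y = z − H·x̄ = [26, 15]
S = H·P̄·Hᵀ + R = [402 168; 168 261]
K = P̄·Hᵀ·S⁻¹ = [3647/25566 3626/12783; -1197/4261 1799/4261]
x' = x̄ + K·y = [-13246/12783, -4137/4261]
P' = (I − K·H)·P̄ = [5707/25566 515/4261; 515/4261 2568/4261]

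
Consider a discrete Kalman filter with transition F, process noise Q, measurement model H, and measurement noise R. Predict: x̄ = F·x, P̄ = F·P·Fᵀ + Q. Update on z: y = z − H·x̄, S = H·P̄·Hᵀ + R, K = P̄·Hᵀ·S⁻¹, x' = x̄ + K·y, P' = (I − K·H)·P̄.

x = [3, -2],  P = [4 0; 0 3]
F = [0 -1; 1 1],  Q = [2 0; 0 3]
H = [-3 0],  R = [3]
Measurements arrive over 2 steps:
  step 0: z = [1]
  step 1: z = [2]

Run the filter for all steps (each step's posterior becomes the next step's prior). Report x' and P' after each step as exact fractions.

step 0: x' = [-3/16, 37/16], P' = [5/16 -3/16; -3/16 133/16]
step 1: x' = [-367/511, 444/511], P' = [165/511 -130/511; -130/511 2580/511]

step 0: x̄ = F·x = [2, 1]
step 0: P̄ = F·P·Fᵀ + Q = [5 -3; -3 10]
step 0: y = z − H·x̄ = [7]
step 0: S = H·P̄·Hᵀ + R = [48]
step 0: K = P̄·Hᵀ·S⁻¹ = [-5/16; 3/16]
step 0: x' = x̄ + K·y = [-3/16, 37/16]
step 0: P' = (I − K·H)·P̄ = [5/16 -3/16; -3/16 133/16]
step 1: x̄ = F·x = [-37/16, 17/8]
step 1: P̄ = F·P·Fᵀ + Q = [165/16 -65/8; -65/8 45/4]
step 1: y = z − H·x̄ = [-79/16]
step 1: S = H·P̄·Hᵀ + R = [1533/16]
step 1: K = P̄·Hᵀ·S⁻¹ = [-165/511; 130/511]
step 1: x' = x̄ + K·y = [-367/511, 444/511]
step 1: P' = (I − K·H)·P̄ = [165/511 -130/511; -130/511 2580/511]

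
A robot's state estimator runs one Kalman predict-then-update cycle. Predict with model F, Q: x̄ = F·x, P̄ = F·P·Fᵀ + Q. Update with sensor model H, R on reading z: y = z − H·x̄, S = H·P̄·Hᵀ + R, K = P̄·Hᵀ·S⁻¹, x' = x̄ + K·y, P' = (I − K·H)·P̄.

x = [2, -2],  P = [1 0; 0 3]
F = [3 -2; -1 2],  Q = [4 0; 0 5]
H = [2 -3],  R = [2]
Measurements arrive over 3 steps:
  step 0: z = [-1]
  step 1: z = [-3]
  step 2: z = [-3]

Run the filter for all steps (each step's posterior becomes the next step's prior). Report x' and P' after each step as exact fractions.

step 0: x' = [245/148, 51/37], P' = [2075/444 110/37; 110/37 78/37]
step 1: x' = [5948/5783, 9613/5783], P' = [158963/17349 102656/17349; 102656/17349 23338/5783]
step 2: x' = [223301/166154, 2387909/1246155], P' = [2113227/166154 2052988/249231; 2052988/249231 20746694/3738465]

step 0: x̄ = F·x = [10, -6]
step 0: P̄ = F·P·Fᵀ + Q = [25 -15; -15 18]
step 0: y = z − H·x̄ = [-39]
step 0: S = H·P̄·Hᵀ + R = [444]
step 0: K = P̄·Hᵀ·S⁻¹ = [95/444; -7/37]
step 0: x' = x̄ + K·y = [245/148, 51/37]
step 0: P' = (I − K·H)·P̄ = [2075/444 110/37; 110/37 78/37]
step 1: x̄ = F·x = [327/148, 163/148]
step 1: P̄ = F·P·Fᵀ + Q = [2785/148 197/148; 197/148 2759/444]
step 1: y = z − H·x̄ = [-609/148]
step 1: S = H·P̄·Hᵀ + R = [17349/148]
step 1: K = P̄·Hᵀ·S⁻¹ = [4979/17349; -2365/17349]
step 1: x' = x̄ + K·y = [5948/5783, 9613/5783]
step 1: P' = (I − K·H)·P̄ = [158963/17349 102656/17349; 102656/17349 23338/5783]
step 2: x̄ = F·x = [-1382/5783, 13278/5783]
step 2: P̄ = F·P·Fᵀ + Q = [182749/5783 64303/17349; 64303/17349 38380/5783]
step 2: y = z − H·x̄ = [25249/5783]
step 2: S = H·P̄·Hᵀ + R = [830770/5783]
step 2: K = P̄·Hᵀ·S⁻¹ = [60239/166154; -108407/1246155]
step 2: x' = x̄ + K·y = [223301/166154, 2387909/1246155]
step 2: P' = (I − K·H)·P̄ = [2113227/166154 2052988/249231; 2052988/249231 20746694/3738465]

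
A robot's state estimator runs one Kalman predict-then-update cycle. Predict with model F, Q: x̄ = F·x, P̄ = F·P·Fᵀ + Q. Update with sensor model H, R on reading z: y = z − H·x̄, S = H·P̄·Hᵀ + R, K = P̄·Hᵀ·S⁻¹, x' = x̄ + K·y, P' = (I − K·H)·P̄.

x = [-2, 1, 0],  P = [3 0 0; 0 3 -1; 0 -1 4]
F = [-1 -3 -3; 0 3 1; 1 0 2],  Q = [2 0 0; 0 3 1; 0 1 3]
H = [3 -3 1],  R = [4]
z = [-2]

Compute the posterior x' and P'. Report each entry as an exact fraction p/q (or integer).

x̄ = F·x = [-1, 3, -2]
P̄ = F·P·Fᵀ + Q = [50 -27 -21; -27 28 3; -21 3 22]
y = z − H·x̄ = [12]
S = H·P̄·Hᵀ + R = [1070]
K = P̄·Hᵀ·S⁻¹ = [21/107; -81/535; -5/107]
x' = x̄ + K·y = [145/107, 633/535, -274/107]
P' = (I − K·H)·P̄ = [940/107 513/107 -1197/107; 513/107 1858/535 -489/107; -1197/107 -489/107 2104/107]

x' = [145/107, 633/535, -274/107]
P' = [940/107 513/107 -1197/107; 513/107 1858/535 -489/107; -1197/107 -489/107 2104/107]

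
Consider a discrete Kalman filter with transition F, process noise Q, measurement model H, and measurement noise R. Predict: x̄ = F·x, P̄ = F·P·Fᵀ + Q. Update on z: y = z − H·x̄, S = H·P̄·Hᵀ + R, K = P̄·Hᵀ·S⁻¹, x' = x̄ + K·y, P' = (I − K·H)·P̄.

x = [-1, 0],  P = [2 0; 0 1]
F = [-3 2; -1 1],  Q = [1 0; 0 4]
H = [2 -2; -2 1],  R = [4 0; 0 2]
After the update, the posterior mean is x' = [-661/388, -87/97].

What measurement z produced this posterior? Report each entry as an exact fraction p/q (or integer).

z = [-1, 3]

x̄ = F·x = [3, 1]
P̄ = F·P·Fᵀ + Q = [23 8; 8 7]
S = H·P̄·Hᵀ + R = [60 -58; -58 69]
K = P̄·Hᵀ·S⁻¹ = [-67/388 -135/194; -48/97 -53/97]
x' − x̄ = [-1825/388, -184/97] = K·y
y = (KᵀK)⁻¹·Kᵀ·(x' − x̄) = [-5, 8]
z = y + H·x̄ = [-5, 8] + [4, -5] = [-1, 3]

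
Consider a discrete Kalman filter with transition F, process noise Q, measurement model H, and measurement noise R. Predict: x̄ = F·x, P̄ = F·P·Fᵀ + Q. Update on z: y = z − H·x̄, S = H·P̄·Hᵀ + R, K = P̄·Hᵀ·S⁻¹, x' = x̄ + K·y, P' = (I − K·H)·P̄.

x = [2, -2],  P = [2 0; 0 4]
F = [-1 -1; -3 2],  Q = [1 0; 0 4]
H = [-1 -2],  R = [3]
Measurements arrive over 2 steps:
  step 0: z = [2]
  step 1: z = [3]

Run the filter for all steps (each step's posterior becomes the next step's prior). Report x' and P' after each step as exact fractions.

step 0: x̄ = F·x = [0, -10]
step 0: P̄ = F·P·Fᵀ + Q = [7 -2; -2 38]
step 0: y = z − H·x̄ = [-18]
step 0: S = H·P̄·Hᵀ + R = [154]
step 0: K = P̄·Hᵀ·S⁻¹ = [-3/154; -37/77]
step 0: x' = x̄ + K·y = [27/77, -104/77]
step 0: P' = (I − K·H)·P̄ = [1069/154 -265/77; -265/77 188/77]
step 1: x̄ = F·x = [1, -289/77]
step 1: P̄ = F·P·Fᵀ + Q = [7/2 25/2; 25/2 18101/154]
step 1: y = z − H·x̄ = [-270/77]
step 1: S = H·P̄·Hᵀ + R = [81105/154]
step 1: K = P̄·Hᵀ·S⁻¹ = [-1463/27035; -12709/27035]
step 1: x' = x̄ + K·y = [6433/5407, -11381/5407]
step 1: P' = (I − K·H)·P̄ = [52927/27035 -24269/27035; -24269/27035 31198/27035]

step 0: x' = [27/77, -104/77], P' = [1069/154 -265/77; -265/77 188/77]
step 1: x' = [6433/5407, -11381/5407], P' = [52927/27035 -24269/27035; -24269/27035 31198/27035]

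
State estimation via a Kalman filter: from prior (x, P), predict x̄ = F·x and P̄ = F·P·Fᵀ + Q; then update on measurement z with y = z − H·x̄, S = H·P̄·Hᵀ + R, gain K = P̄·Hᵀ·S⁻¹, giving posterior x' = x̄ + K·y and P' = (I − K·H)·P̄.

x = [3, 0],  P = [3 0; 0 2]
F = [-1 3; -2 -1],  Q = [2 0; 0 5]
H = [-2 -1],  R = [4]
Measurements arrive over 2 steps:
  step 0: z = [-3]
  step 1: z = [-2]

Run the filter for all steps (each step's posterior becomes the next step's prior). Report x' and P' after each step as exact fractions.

step 0: x̄ = F·x = [-3, -6]
step 0: P̄ = F·P·Fᵀ + Q = [23 0; 0 19]
step 0: y = z − H·x̄ = [-15]
step 0: S = H·P̄·Hᵀ + R = [115]
step 0: K = P̄·Hᵀ·S⁻¹ = [-2/5; -19/115]
step 0: x' = x̄ + K·y = [3, -81/23]
step 0: P' = (I − K·H)·P̄ = [23/5 -38/5; -38/5 1824/115]
step 1: x̄ = F·x = [-312/23, -57/23]
step 1: P̄ = F·P·Fᵀ + Q = [22419/115 -44/115; -44/115 1019/115]
step 1: y = z − H·x̄ = [-727/23]
step 1: S = H·P̄·Hᵀ + R = [90979/115]
step 1: K = P̄·Hᵀ·S⁻¹ = [-44794/90979; -133/12997]
step 1: x' = x̄ + K·y = [181730/90979, -28006/12997]
step 1: P' = (I − K·H)·P̄ = [288311/90979 -56778/12997; -56778/12997 114088/12997]

step 0: x' = [3, -81/23], P' = [23/5 -38/5; -38/5 1824/115]
step 1: x' = [181730/90979, -28006/12997], P' = [288311/90979 -56778/12997; -56778/12997 114088/12997]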